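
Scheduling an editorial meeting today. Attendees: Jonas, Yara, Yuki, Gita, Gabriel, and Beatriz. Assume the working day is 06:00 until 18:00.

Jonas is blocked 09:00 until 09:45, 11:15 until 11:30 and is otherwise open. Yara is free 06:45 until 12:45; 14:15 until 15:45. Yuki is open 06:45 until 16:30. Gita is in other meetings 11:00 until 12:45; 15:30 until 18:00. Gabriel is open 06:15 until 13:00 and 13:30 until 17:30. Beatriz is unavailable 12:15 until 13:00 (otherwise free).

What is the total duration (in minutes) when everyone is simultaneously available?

Jonas free: 06:00-09:00, 09:45-11:15, 11:30-18:00 (invert busy blocks within the working day).
Yara free: 06:45-12:45, 14:15-15:45.
Yuki free: 06:45-16:30.
Gita free: 06:00-11:00, 12:45-15:30 (invert busy blocks within the working day).
Gabriel free: 06:15-13:00, 13:30-17:30.
Beatriz free: 06:00-12:15, 13:00-18:00 (invert busy blocks within the working day).
Jonas ∩ Yara: 06:45-09:00, 09:45-11:15, 11:30-12:45, 14:15-15:45.
Jonas ∩ Yara ∩ Yuki: 06:45-09:00, 09:45-11:15, 11:30-12:45, 14:15-15:45.
Jonas ∩ Yara ∩ Yuki ∩ Gita: 06:45-09:00, 09:45-11:00, 14:15-15:30.
Jonas ∩ Yara ∩ Yuki ∩ Gita ∩ Gabriel: 06:45-09:00, 09:45-11:00, 14:15-15:30.
Jonas ∩ Yara ∩ Yuki ∩ Gita ∩ Gabriel ∩ Beatriz: 06:45-09:00, 09:45-11:00, 14:15-15:30.
Summing the common windows: 135 + 75 + 75 = 285 minutes.

285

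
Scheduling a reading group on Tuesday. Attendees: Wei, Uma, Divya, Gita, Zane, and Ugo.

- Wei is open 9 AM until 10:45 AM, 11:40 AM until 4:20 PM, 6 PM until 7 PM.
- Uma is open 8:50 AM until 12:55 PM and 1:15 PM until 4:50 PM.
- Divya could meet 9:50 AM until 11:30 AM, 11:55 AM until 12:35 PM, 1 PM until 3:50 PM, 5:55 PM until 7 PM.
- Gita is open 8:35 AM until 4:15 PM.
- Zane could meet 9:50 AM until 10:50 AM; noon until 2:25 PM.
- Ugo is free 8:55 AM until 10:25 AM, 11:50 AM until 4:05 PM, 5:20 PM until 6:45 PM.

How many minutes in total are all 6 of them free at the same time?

140

Wei ∩ Uma: 09:00-10:45, 11:40-12:55, 13:15-16:20.
Wei ∩ Uma ∩ Divya: 09:50-10:45, 11:55-12:35, 13:15-15:50.
Wei ∩ Uma ∩ Divya ∩ Gita: 09:50-10:45, 11:55-12:35, 13:15-15:50.
Wei ∩ Uma ∩ Divya ∩ Gita ∩ Zane: 09:50-10:45, 12:00-12:35, 13:15-14:25.
Wei ∩ Uma ∩ Divya ∩ Gita ∩ Zane ∩ Ugo: 09:50-10:25, 12:00-12:35, 13:15-14:25.
Summing the common windows: 35 + 35 + 70 = 140 minutes.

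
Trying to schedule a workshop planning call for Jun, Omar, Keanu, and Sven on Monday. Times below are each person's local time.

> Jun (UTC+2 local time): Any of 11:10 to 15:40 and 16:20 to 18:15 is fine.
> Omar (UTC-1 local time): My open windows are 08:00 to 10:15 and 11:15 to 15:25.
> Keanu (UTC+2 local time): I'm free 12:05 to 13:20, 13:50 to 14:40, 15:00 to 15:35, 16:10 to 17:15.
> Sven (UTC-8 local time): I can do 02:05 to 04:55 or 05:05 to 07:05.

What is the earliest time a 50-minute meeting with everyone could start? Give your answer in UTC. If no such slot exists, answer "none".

10:05

Jun in UTC: 09:10-13:40, 14:20-16:15 (subtract 2h to convert from UTC+2).
Omar in UTC: 09:00-11:15, 12:15-16:25 (add 1h to convert from UTC-1).
Keanu in UTC: 10:05-11:20, 11:50-12:40, 13:00-13:35, 14:10-15:15 (subtract 2h to convert from UTC+2).
Sven in UTC: 10:05-12:55, 13:05-15:05 (add 8h to convert from UTC-8).
Jun ∩ Omar: 09:10-11:15, 12:15-13:40, 14:20-16:15.
Jun ∩ Omar ∩ Keanu: 10:05-11:15, 12:15-12:40, 13:00-13:35, 14:20-15:15.
Jun ∩ Omar ∩ Keanu ∩ Sven: 10:05-11:15, 12:15-12:40, 13:05-13:35, 14:20-15:05.
Those are the intersection windows.
The first common window of at least 50 minutes is 10:05-11:15, so the earliest start is 10:05.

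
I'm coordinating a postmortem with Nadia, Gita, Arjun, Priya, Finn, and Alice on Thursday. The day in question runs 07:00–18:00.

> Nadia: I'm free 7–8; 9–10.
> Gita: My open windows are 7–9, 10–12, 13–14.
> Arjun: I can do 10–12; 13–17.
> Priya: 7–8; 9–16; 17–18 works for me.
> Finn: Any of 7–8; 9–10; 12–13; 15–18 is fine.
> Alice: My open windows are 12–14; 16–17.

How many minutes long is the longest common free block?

Nadia ∩ Gita: 07:00-08:00.
Nadia ∩ Gita ∩ Arjun: ∅.
Nadia ∩ Gita ∩ Arjun ∩ Priya: ∅.
Nadia ∩ Gita ∩ Arjun ∩ Priya ∩ Finn: ∅.
Nadia ∩ Gita ∩ Arjun ∩ Priya ∩ Finn ∩ Alice: ∅.
There is no time when everyone is free.
No common window exists, so the longest block is 0 minutes.

0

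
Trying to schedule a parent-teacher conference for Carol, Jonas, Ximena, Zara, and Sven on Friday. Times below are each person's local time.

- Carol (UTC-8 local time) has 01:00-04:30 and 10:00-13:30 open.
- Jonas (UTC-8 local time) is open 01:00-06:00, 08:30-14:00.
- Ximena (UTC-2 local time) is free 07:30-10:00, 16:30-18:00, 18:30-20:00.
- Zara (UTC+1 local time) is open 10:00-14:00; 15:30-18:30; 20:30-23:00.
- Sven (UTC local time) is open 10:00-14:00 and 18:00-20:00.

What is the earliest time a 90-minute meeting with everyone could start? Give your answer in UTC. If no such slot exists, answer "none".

Carol in UTC: 09:00-12:30, 18:00-21:30 (add 8h to convert from UTC-8).
Jonas in UTC: 09:00-14:00, 16:30-22:00 (add 8h to convert from UTC-8).
Ximena in UTC: 09:30-12:00, 18:30-20:00, 20:30-22:00 (add 2h to convert from UTC-2).
Zara in UTC: 09:00-13:00, 14:30-17:30, 19:30-22:00 (subtract 1h to convert from UTC+1).
Sven in UTC: 10:00-14:00, 18:00-20:00.
Carol ∩ Jonas: 09:00-12:30, 18:00-21:30.
Carol ∩ Jonas ∩ Ximena: 09:30-12:00, 18:30-20:00, 20:30-21:30.
Carol ∩ Jonas ∩ Ximena ∩ Zara: 09:30-12:00, 19:30-20:00, 20:30-21:30.
Carol ∩ Jonas ∩ Ximena ∩ Zara ∩ Sven: 10:00-12:00, 19:30-20:00.
The first common window of at least 90 minutes is 10:00-12:00, so the earliest start is 10:00.

10:00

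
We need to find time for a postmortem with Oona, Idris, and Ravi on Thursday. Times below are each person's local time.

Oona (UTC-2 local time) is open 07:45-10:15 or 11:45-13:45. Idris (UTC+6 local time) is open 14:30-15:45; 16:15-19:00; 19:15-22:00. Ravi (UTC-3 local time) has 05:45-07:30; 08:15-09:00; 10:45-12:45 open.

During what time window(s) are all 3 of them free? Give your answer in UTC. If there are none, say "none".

Oona in UTC: 09:45-12:15, 13:45-15:45 (add 2h to convert from UTC-2).
Idris in UTC: 08:30-09:45, 10:15-13:00, 13:15-16:00 (subtract 6h to convert from UTC+6).
Ravi in UTC: 08:45-10:30, 11:15-12:00, 13:45-15:45 (add 3h to convert from UTC-3).
Oona ∩ Idris: 10:15-12:15, 13:45-15:45.
Oona ∩ Idris ∩ Ravi: 10:15-10:30, 11:15-12:00, 13:45-15:45.
So the common availability across everyone is 10:15-10:30, 11:15-12:00, 13:45-15:45.

10:15-10:30, 11:15-12:00, 13:45-15:45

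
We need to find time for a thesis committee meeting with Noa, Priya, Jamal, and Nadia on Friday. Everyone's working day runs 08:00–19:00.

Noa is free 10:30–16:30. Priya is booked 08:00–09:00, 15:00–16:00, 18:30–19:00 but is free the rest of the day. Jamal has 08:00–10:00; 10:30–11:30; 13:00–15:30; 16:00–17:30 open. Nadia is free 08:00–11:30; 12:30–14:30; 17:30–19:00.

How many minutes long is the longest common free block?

90

Noa free: 10:30-16:30.
Priya free: 09:00-15:00, 16:00-18:30 (invert busy blocks within the working day).
Jamal free: 08:00-10:00, 10:30-11:30, 13:00-15:30, 16:00-17:30.
Nadia free: 08:00-11:30, 12:30-14:30, 17:30-19:00.
Noa ∩ Priya: 10:30-15:00, 16:00-16:30.
Noa ∩ Priya ∩ Jamal: 10:30-11:30, 13:00-15:00, 16:00-16:30.
Noa ∩ Priya ∩ Jamal ∩ Nadia: 10:30-11:30, 13:00-14:30.
Those are the intersection windows.
The longest is 13:00-14:30 at 90 minutes.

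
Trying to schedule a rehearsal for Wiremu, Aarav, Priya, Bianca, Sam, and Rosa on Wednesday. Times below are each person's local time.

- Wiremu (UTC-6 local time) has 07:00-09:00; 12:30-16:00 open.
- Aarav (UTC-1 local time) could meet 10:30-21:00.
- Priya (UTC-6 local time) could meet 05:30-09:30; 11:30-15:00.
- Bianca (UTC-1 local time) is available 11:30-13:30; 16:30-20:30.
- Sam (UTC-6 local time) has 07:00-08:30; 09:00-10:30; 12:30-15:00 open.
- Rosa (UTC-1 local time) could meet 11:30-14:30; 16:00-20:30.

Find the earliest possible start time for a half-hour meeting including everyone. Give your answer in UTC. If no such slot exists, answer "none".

13:00

Wiremu in UTC: 13:00-15:00, 18:30-22:00 (add 6h to convert from UTC-6).
Aarav in UTC: 11:30-22:00 (add 1h to convert from UTC-1).
Priya in UTC: 11:30-15:30, 17:30-21:00 (add 6h to convert from UTC-6).
Bianca in UTC: 12:30-14:30, 17:30-21:30 (add 1h to convert from UTC-1).
Sam in UTC: 13:00-14:30, 15:00-16:30, 18:30-21:00 (add 6h to convert from UTC-6).
Rosa in UTC: 12:30-15:30, 17:00-21:30 (add 1h to convert from UTC-1).
Wiremu ∩ Aarav: 13:00-15:00, 18:30-22:00.
Wiremu ∩ Aarav ∩ Priya: 13:00-15:00, 18:30-21:00.
Wiremu ∩ Aarav ∩ Priya ∩ Bianca: 13:00-14:30, 18:30-21:00.
Wiremu ∩ Aarav ∩ Priya ∩ Bianca ∩ Sam: 13:00-14:30, 18:30-21:00.
Wiremu ∩ Aarav ∩ Priya ∩ Bianca ∩ Sam ∩ Rosa: 13:00-14:30, 18:30-21:00.
So the common availability across everyone is 13:00-14:30, 18:30-21:00.
The first common window of at least 30 minutes is 13:00-14:30, so the earliest start is 13:00.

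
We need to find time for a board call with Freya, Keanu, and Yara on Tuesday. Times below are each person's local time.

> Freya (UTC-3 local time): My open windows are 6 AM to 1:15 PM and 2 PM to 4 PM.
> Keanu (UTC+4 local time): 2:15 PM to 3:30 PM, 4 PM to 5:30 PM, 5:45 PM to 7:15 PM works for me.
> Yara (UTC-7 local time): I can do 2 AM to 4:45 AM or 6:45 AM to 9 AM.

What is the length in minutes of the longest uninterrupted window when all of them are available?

Freya in UTC: 09:00-16:15, 17:00-19:00 (add 3h to convert from UTC-3).
Keanu in UTC: 10:15-11:30, 12:00-13:30, 13:45-15:15 (subtract 4h to convert from UTC+4).
Yara in UTC: 09:00-11:45, 13:45-16:00 (add 7h to convert from UTC-7).
Freya ∩ Keanu: 10:15-11:30, 12:00-13:30, 13:45-15:15.
Freya ∩ Keanu ∩ Yara: 10:15-11:30, 13:45-15:15.
The longest is 13:45-15:15 at 90 minutes.

90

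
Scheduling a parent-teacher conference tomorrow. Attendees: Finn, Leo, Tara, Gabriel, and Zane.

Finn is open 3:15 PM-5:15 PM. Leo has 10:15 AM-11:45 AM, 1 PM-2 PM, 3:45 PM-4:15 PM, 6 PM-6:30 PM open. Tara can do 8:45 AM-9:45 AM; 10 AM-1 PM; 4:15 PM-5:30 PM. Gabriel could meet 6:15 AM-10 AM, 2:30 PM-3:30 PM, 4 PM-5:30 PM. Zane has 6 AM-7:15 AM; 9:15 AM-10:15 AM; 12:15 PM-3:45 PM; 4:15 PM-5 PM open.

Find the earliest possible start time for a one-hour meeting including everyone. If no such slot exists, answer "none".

none

Finn ∩ Leo: 15:45-16:15.
Finn ∩ Leo ∩ Tara: ∅.
Finn ∩ Leo ∩ Tara ∩ Gabriel: ∅.
Finn ∩ Leo ∩ Tara ∩ Gabriel ∩ Zane: ∅.
There is no time when everyone is free.
No common window is at least 60 minutes long.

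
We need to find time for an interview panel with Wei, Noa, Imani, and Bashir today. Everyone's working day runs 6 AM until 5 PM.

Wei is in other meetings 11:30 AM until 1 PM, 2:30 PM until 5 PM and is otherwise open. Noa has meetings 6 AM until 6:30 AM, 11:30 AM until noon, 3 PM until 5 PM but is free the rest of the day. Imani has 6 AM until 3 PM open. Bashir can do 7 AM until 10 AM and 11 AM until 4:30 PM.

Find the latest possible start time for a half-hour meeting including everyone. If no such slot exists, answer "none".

14:00

Wei free: 06:00-11:30, 13:00-14:30 (invert busy blocks within the working day).
Noa free: 06:30-11:30, 12:00-15:00 (invert busy blocks within the working day).
Imani free: 06:00-15:00.
Bashir free: 07:00-10:00, 11:00-16:30.
Wei ∩ Noa: 06:30-11:30, 13:00-14:30.
Wei ∩ Noa ∩ Imani: 06:30-11:30, 13:00-14:30.
Wei ∩ Noa ∩ Imani ∩ Bashir: 07:00-10:00, 11:00-11:30, 13:00-14:30.
So the common availability across everyone is 07:00-10:00, 11:00-11:30, 13:00-14:30.
The last common window of at least 30 minutes is 13:00-14:30; a 30-minute meeting can start as late as 14:00 and still end by 14:30.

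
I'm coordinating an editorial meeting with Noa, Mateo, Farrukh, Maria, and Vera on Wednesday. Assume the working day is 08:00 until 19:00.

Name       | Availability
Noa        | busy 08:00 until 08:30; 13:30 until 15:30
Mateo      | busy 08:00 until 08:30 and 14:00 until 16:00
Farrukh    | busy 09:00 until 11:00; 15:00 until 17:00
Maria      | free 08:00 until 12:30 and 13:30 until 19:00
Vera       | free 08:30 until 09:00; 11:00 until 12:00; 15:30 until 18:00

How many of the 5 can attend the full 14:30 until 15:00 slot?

Noa free: 08:30-13:30, 15:30-19:00 (invert busy blocks within the working day).
Mateo free: 08:30-14:00, 16:00-19:00 (invert busy blocks within the working day).
Farrukh free: 08:00-09:00, 11:00-15:00, 17:00-19:00 (invert busy blocks within the working day).
Maria free: 08:00-12:30, 13:30-19:00.
Vera free: 08:30-09:00, 11:00-12:00, 15:30-18:00.
Farrukh and Maria can make the full 14:30-15:00 slot — that's 2.

2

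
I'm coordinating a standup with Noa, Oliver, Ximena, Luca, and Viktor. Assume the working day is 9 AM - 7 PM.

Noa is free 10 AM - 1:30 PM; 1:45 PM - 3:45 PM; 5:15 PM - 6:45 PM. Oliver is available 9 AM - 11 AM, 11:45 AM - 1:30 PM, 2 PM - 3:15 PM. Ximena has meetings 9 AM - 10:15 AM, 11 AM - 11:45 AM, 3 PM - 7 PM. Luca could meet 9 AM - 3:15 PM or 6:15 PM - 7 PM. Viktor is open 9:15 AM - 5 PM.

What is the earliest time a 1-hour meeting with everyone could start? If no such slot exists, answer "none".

11:45

Noa free: 10:00-13:30, 13:45-15:45, 17:15-18:45.
Oliver free: 09:00-11:00, 11:45-13:30, 14:00-15:15.
Ximena free: 10:15-11:00, 11:45-15:00 (invert busy blocks within the working day).
Luca free: 09:00-15:15, 18:15-19:00.
Viktor free: 09:15-17:00.
Noa ∩ Oliver: 10:00-11:00, 11:45-13:30, 14:00-15:15.
Noa ∩ Oliver ∩ Ximena: 10:15-11:00, 11:45-13:30, 14:00-15:00.
Noa ∩ Oliver ∩ Ximena ∩ Luca: 10:15-11:00, 11:45-13:30, 14:00-15:00.
Noa ∩ Oliver ∩ Ximena ∩ Luca ∩ Viktor: 10:15-11:00, 11:45-13:30, 14:00-15:00.
Those are the intersection windows.
The first common window of at least 60 minutes is 11:45-13:30, so the earliest start is 11:45.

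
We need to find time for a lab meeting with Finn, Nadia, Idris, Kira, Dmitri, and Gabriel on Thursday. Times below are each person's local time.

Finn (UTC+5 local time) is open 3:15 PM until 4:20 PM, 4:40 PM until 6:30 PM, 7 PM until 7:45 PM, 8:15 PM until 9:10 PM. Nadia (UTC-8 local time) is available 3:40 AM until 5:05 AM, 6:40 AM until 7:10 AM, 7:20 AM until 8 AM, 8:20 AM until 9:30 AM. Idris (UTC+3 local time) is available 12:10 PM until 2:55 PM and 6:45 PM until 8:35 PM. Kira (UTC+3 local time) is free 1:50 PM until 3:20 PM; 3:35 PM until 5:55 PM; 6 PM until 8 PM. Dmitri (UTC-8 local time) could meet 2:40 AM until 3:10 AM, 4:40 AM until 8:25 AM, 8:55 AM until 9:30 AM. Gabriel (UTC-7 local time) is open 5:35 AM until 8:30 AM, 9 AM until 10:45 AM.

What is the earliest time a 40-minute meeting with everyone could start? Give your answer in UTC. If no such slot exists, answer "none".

Finn in UTC: 10:15-11:20, 11:40-13:30, 14:00-14:45, 15:15-16:10 (subtract 5h to convert from UTC+5).
Nadia in UTC: 11:40-13:05, 14:40-15:10, 15:20-16:00, 16:20-17:30 (add 8h to convert from UTC-8).
Idris in UTC: 09:10-11:55, 15:45-17:35 (subtract 3h to convert from UTC+3).
Kira in UTC: 10:50-12:20, 12:35-14:55, 15:00-17:00 (subtract 3h to convert from UTC+3).
Dmitri in UTC: 10:40-11:10, 12:40-16:25, 16:55-17:30 (add 8h to convert from UTC-8).
Gabriel in UTC: 12:35-15:30, 16:00-17:45 (add 7h to convert from UTC-7).
Finn ∩ Nadia: 11:40-13:05, 14:40-14:45, 15:20-16:00.
Finn ∩ Nadia ∩ Idris: 11:40-11:55, 15:45-16:00.
Finn ∩ Nadia ∩ Idris ∩ Kira: 11:40-11:55, 15:45-16:00.
Finn ∩ Nadia ∩ Idris ∩ Kira ∩ Dmitri: 15:45-16:00.
Finn ∩ Nadia ∩ Idris ∩ Kira ∩ Dmitri ∩ Gabriel: ∅.
There is no time when everyone is free.
No common window is at least 40 minutes long.

none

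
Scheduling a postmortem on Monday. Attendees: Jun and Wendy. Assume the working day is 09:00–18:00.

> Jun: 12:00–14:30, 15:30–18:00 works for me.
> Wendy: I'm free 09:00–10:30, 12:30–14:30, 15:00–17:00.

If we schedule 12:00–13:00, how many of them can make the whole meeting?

Jun can make the full 12:00-13:00 slot — that's 1.

1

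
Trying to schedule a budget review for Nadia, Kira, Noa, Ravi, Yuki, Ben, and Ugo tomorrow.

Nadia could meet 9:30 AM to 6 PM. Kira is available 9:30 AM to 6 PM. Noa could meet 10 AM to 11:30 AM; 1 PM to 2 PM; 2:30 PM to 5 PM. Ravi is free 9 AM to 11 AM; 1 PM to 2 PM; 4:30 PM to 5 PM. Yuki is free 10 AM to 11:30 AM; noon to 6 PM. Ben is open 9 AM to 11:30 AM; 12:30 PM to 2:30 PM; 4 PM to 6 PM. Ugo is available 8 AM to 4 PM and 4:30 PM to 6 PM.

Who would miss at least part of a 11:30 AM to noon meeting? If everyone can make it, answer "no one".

Ben, Noa, Ravi, Yuki

Nadia: free for 11:30-12:00. Kira: free for 11:30-12:00. Noa: not fully free for 11:30-12:00. Ravi: not fully free for 11:30-12:00. Yuki: not fully free for 11:30-12:00. Ben: not fully free for 11:30-12:00. Ugo: free for 11:30-12:00.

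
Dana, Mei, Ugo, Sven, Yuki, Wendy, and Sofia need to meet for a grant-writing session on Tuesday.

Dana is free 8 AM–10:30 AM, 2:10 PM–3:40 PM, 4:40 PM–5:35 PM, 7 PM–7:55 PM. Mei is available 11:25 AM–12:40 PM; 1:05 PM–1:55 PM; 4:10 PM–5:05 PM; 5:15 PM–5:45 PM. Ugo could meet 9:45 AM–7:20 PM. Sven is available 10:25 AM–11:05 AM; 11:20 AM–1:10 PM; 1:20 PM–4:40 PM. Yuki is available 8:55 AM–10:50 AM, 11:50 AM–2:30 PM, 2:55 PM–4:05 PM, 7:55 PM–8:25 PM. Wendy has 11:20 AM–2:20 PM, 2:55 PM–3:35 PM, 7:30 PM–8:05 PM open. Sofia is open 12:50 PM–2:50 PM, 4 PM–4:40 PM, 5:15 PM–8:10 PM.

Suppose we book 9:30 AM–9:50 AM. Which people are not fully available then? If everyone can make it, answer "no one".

Dana: free for 09:30-09:50. Mei: not fully free for 09:30-09:50. Ugo: not fully free for 09:30-09:50. Sven: not fully free for 09:30-09:50. Yuki: free for 09:30-09:50. Wendy: not fully free for 09:30-09:50. Sofia: not fully free for 09:30-09:50.

Mei, Sofia, Sven, Ugo, Wendy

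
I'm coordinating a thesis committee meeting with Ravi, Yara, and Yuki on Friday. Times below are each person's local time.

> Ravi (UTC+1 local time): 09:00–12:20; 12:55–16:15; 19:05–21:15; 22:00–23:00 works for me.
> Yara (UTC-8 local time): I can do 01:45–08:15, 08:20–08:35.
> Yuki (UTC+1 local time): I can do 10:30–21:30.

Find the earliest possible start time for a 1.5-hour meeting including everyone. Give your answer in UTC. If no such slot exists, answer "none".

Ravi in UTC: 08:00-11:20, 11:55-15:15, 18:05-20:15, 21:00-22:00 (subtract 1h to convert from UTC+1).
Yara in UTC: 09:45-16:15, 16:20-16:35 (add 8h to convert from UTC-8).
Yuki in UTC: 09:30-20:30 (subtract 1h to convert from UTC+1).
Ravi ∩ Yara: 09:45-11:20, 11:55-15:15.
Ravi ∩ Yara ∩ Yuki: 09:45-11:20, 11:55-15:15.
The first common window of at least 90 minutes is 09:45-11:20, so the earliest start is 09:45.

09:45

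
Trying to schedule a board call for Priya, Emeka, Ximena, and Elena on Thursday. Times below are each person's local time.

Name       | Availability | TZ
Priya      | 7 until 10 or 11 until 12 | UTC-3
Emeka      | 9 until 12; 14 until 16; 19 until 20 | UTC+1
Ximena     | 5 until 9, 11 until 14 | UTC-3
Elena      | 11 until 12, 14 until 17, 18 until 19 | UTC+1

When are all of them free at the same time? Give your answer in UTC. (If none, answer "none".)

Priya in UTC: 10:00-13:00, 14:00-15:00 (add 3h to convert from UTC-3).
Emeka in UTC: 08:00-11:00, 13:00-15:00, 18:00-19:00 (subtract 1h to convert from UTC+1).
Ximena in UTC: 08:00-12:00, 14:00-17:00 (add 3h to convert from UTC-3).
Elena in UTC: 10:00-11:00, 13:00-16:00, 17:00-18:00 (subtract 1h to convert from UTC+1).
Priya ∩ Emeka: 10:00-11:00, 14:00-15:00.
Priya ∩ Emeka ∩ Ximena: 10:00-11:00, 14:00-15:00.
Priya ∩ Emeka ∩ Ximena ∩ Elena: 10:00-11:00, 14:00-15:00.

10:00-11:00, 14:00-15:00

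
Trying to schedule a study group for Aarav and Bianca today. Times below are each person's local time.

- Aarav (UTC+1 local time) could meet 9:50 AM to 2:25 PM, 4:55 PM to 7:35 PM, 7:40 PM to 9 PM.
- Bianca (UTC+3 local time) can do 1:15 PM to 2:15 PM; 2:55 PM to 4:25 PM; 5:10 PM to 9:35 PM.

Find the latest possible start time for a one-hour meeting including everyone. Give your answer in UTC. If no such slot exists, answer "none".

17:35

Aarav in UTC: 08:50-13:25, 15:55-18:35, 18:40-20:00 (subtract 1h to convert from UTC+1).
Bianca in UTC: 10:15-11:15, 11:55-13:25, 14:10-18:35 (subtract 3h to convert from UTC+3).
Aarav ∩ Bianca: 10:15-11:15, 11:55-13:25, 15:55-18:35.
So the common availability across everyone is 10:15-11:15, 11:55-13:25, 15:55-18:35.
The last common window of at least 60 minutes is 15:55-18:35; a 60-minute meeting can start as late as 17:35 and still end by 18:35.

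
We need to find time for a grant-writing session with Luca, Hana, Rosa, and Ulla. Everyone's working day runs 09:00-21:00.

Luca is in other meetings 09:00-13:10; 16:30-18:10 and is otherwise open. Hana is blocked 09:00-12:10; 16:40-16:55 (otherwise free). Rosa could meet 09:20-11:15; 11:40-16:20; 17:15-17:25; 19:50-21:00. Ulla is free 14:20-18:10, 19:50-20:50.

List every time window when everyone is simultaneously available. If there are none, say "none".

Luca free: 13:10-16:30, 18:10-21:00 (invert busy blocks within the working day).
Hana free: 12:10-16:40, 16:55-21:00 (invert busy blocks within the working day).
Rosa free: 09:20-11:15, 11:40-16:20, 17:15-17:25, 19:50-21:00.
Ulla free: 14:20-18:10, 19:50-20:50.
Luca ∩ Hana: 13:10-16:30, 18:10-21:00.
Luca ∩ Hana ∩ Rosa: 13:10-16:20, 19:50-21:00.
Luca ∩ Hana ∩ Rosa ∩ Ulla: 14:20-16:20, 19:50-20:50.
So the common availability across everyone is 14:20-16:20, 19:50-20:50.

14:20-16:20, 19:50-20:50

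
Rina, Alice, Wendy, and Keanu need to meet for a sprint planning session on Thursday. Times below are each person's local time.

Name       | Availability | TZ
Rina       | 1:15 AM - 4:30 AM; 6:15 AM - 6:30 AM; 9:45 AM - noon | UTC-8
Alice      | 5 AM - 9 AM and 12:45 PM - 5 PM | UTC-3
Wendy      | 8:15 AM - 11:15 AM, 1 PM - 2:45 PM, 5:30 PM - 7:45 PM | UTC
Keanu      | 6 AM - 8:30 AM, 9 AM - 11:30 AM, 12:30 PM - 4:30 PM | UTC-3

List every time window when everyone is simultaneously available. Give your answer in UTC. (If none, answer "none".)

09:15-11:15, 17:45-19:30

Rina in UTC: 09:15-12:30, 14:15-14:30, 17:45-20:00 (add 8h to convert from UTC-8).
Alice in UTC: 08:00-12:00, 15:45-20:00 (add 3h to convert from UTC-3).
Wendy in UTC: 08:15-11:15, 13:00-14:45, 17:30-19:45.
Keanu in UTC: 09:00-11:30, 12:00-14:30, 15:30-19:30 (add 3h to convert from UTC-3).
Rina ∩ Alice: 09:15-12:00, 17:45-20:00.
Rina ∩ Alice ∩ Wendy: 09:15-11:15, 17:45-19:45.
Rina ∩ Alice ∩ Wendy ∩ Keanu: 09:15-11:15, 17:45-19:30.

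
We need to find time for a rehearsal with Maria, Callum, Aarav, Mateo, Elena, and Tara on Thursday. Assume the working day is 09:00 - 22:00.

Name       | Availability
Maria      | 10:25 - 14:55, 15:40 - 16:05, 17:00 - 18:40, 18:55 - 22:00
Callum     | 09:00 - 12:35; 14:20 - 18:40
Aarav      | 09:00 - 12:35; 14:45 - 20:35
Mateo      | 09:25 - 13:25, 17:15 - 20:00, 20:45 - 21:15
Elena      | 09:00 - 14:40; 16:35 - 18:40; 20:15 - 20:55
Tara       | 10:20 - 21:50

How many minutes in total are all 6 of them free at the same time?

215

Maria ∩ Callum: 10:25-12:35, 14:20-14:55, 15:40-16:05, 17:00-18:40.
Maria ∩ Callum ∩ Aarav: 10:25-12:35, 14:45-14:55, 15:40-16:05, 17:00-18:40.
Maria ∩ Callum ∩ Aarav ∩ Mateo: 10:25-12:35, 17:15-18:40.
Maria ∩ Callum ∩ Aarav ∩ Mateo ∩ Elena: 10:25-12:35, 17:15-18:40.
Maria ∩ Callum ∩ Aarav ∩ Mateo ∩ Elena ∩ Tara: 10:25-12:35, 17:15-18:40.
Summing the common windows: 130 + 85 = 215 minutes.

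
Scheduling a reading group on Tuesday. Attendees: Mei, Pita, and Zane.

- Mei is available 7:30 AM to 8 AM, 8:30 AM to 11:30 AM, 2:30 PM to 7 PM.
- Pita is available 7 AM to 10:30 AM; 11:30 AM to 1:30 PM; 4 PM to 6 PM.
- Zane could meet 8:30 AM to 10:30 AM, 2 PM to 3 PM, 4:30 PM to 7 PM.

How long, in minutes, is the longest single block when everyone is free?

120

Mei ∩ Pita: 07:30-08:00, 08:30-10:30, 16:00-18:00.
Mei ∩ Pita ∩ Zane: 08:30-10:30, 16:30-18:00.
Those are the intersection windows.
The longest is 08:30-10:30 at 120 minutes.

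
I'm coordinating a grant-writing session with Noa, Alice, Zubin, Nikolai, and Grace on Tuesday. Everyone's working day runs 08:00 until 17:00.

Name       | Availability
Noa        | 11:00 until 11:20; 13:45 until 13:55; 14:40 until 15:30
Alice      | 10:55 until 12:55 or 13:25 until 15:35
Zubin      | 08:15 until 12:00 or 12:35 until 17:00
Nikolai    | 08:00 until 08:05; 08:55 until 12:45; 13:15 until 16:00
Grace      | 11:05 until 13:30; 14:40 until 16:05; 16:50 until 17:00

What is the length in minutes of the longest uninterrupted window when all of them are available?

Noa ∩ Alice: 11:00-11:20, 13:45-13:55, 14:40-15:30.
Noa ∩ Alice ∩ Zubin: 11:00-11:20, 13:45-13:55, 14:40-15:30.
Noa ∩ Alice ∩ Zubin ∩ Nikolai: 11:00-11:20, 13:45-13:55, 14:40-15:30.
Noa ∩ Alice ∩ Zubin ∩ Nikolai ∩ Grace: 11:05-11:20, 14:40-15:30.
Those are the intersection windows.
The longest is 14:40-15:30 at 50 minutes.

50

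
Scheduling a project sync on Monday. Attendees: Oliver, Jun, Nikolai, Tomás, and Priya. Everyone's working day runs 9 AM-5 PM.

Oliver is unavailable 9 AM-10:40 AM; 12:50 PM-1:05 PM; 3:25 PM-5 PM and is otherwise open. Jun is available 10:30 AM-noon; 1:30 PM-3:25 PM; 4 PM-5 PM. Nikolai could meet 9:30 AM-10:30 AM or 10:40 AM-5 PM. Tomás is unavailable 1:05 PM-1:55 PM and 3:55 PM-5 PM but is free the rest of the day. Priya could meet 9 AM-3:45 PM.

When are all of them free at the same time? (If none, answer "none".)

Oliver free: 10:40-12:50, 13:05-15:25 (invert busy blocks within the working day).
Jun free: 10:30-12:00, 13:30-15:25, 16:00-17:00.
Nikolai free: 09:30-10:30, 10:40-17:00.
Tomás free: 09:00-13:05, 13:55-15:55 (invert busy blocks within the working day).
Priya free: 09:00-15:45.
Oliver ∩ Jun: 10:40-12:00, 13:30-15:25.
Oliver ∩ Jun ∩ Nikolai: 10:40-12:00, 13:30-15:25.
Oliver ∩ Jun ∩ Nikolai ∩ Tomás: 10:40-12:00, 13:55-15:25.
Oliver ∩ Jun ∩ Nikolai ∩ Tomás ∩ Priya: 10:40-12:00, 13:55-15:25.
Those are the intersection windows.

10:40-12:00, 13:55-15:25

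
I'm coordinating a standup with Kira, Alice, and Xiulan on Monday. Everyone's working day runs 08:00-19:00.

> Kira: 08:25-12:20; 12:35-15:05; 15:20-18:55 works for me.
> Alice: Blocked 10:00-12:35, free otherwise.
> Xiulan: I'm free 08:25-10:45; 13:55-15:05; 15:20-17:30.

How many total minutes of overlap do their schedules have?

Kira free: 08:25-12:20, 12:35-15:05, 15:20-18:55.
Alice free: 08:00-10:00, 12:35-19:00 (invert busy blocks within the working day).
Xiulan free: 08:25-10:45, 13:55-15:05, 15:20-17:30.
Kira ∩ Alice: 08:25-10:00, 12:35-15:05, 15:20-18:55.
Kira ∩ Alice ∩ Xiulan: 08:25-10:00, 13:55-15:05, 15:20-17:30.
Summing the common windows: 95 + 70 + 130 = 295 minutes.

295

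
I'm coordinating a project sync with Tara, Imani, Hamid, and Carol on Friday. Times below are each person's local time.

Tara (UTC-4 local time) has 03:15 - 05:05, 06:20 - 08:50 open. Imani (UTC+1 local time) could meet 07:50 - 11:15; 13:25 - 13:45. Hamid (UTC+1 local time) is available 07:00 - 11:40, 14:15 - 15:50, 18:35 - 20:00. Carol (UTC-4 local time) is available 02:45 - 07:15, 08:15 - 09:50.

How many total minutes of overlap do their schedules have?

Tara in UTC: 07:15-09:05, 10:20-12:50 (add 4h to convert from UTC-4).
Imani in UTC: 06:50-10:15, 12:25-12:45 (subtract 1h to convert from UTC+1).
Hamid in UTC: 06:00-10:40, 13:15-14:50, 17:35-19:00 (subtract 1h to convert from UTC+1).
Carol in UTC: 06:45-11:15, 12:15-13:50 (add 4h to convert from UTC-4).
Tara ∩ Imani: 07:15-09:05, 12:25-12:45.
Tara ∩ Imani ∩ Hamid: 07:15-09:05.
Tara ∩ Imani ∩ Hamid ∩ Carol: 07:15-09:05.
That's a single block of 110 minutes.

110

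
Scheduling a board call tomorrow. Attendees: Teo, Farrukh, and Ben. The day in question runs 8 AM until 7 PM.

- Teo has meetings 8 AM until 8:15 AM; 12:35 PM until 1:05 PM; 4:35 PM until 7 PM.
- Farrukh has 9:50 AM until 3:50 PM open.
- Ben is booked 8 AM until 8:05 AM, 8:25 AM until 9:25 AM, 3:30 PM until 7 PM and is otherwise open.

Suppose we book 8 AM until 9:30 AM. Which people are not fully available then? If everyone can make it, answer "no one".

Teo free: 08:15-12:35, 13:05-16:35 (invert busy blocks within the working day).
Farrukh free: 09:50-15:50.
Ben free: 08:05-08:25, 09:25-15:30 (invert busy blocks within the working day).
Teo: not fully free for 08:00-09:30. Farrukh: not fully free for 08:00-09:30. Ben: not fully free for 08:00-09:30.

Ben, Farrukh, Teo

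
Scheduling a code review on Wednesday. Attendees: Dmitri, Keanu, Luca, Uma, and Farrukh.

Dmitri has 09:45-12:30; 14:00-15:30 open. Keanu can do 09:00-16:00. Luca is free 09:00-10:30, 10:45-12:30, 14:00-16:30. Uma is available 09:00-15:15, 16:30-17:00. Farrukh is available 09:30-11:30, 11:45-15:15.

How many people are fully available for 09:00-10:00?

Keanu, Luca, and Uma can make the full 09:00-10:00 slot — that's 3.

3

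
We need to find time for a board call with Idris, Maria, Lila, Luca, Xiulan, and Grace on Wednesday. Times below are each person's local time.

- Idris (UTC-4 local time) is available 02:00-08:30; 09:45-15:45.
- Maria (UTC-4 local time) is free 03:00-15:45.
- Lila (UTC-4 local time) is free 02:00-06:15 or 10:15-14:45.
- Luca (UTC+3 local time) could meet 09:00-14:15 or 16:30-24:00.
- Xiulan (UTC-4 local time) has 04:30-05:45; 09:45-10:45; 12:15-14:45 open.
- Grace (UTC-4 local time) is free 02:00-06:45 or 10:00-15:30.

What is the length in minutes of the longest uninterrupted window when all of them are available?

150

Idris in UTC: 06:00-12:30, 13:45-19:45 (add 4h to convert from UTC-4).
Maria in UTC: 07:00-19:45 (add 4h to convert from UTC-4).
Lila in UTC: 06:00-10:15, 14:15-18:45 (add 4h to convert from UTC-4).
Luca in UTC: 06:00-11:15, 13:30-21:00 (subtract 3h to convert from UTC+3).
Xiulan in UTC: 08:30-09:45, 13:45-14:45, 16:15-18:45 (add 4h to convert from UTC-4).
Grace in UTC: 06:00-10:45, 14:00-19:30 (add 4h to convert from UTC-4).
Idris ∩ Maria: 07:00-12:30, 13:45-19:45.
Idris ∩ Maria ∩ Lila: 07:00-10:15, 14:15-18:45.
Idris ∩ Maria ∩ Lila ∩ Luca: 07:00-10:15, 14:15-18:45.
Idris ∩ Maria ∩ Lila ∩ Luca ∩ Xiulan: 08:30-09:45, 14:15-14:45, 16:15-18:45.
Idris ∩ Maria ∩ Lila ∩ Luca ∩ Xiulan ∩ Grace: 08:30-09:45, 14:15-14:45, 16:15-18:45.
The longest is 16:15-18:45 at 150 minutes.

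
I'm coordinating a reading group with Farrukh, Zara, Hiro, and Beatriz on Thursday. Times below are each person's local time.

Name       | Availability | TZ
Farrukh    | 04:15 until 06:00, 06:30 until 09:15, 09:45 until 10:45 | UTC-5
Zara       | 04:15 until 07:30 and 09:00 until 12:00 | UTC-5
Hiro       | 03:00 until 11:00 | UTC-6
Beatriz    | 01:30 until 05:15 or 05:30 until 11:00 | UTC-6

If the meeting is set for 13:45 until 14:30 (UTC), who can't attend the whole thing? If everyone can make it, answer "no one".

Farrukh, Zara

Farrukh in UTC: 09:15-11:00, 11:30-14:15, 14:45-15:45 (add 5h to convert from UTC-5).
Zara in UTC: 09:15-12:30, 14:00-17:00 (add 5h to convert from UTC-5).
Hiro in UTC: 09:00-17:00 (add 6h to convert from UTC-6).
Beatriz in UTC: 07:30-11:15, 11:30-17:00 (add 6h to convert from UTC-6).
Farrukh: not fully free for 13:45-14:30. Zara: not fully free for 13:45-14:30. Hiro: free for 13:45-14:30. Beatriz: free for 13:45-14:30.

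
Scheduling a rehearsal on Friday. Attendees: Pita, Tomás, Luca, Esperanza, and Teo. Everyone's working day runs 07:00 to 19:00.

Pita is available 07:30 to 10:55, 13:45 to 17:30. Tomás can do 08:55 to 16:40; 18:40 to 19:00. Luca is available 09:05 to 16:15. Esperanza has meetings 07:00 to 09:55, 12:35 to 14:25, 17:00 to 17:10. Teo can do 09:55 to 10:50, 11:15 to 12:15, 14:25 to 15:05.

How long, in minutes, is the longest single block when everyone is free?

Pita free: 07:30-10:55, 13:45-17:30.
Tomás free: 08:55-16:40, 18:40-19:00.
Luca free: 09:05-16:15.
Esperanza free: 09:55-12:35, 14:25-17:00, 17:10-19:00 (invert busy blocks within the working day).
Teo free: 09:55-10:50, 11:15-12:15, 14:25-15:05.
Pita ∩ Tomás: 08:55-10:55, 13:45-16:40.
Pita ∩ Tomás ∩ Luca: 09:05-10:55, 13:45-16:15.
Pita ∩ Tomás ∩ Luca ∩ Esperanza: 09:55-10:55, 14:25-16:15.
Pita ∩ Tomás ∩ Luca ∩ Esperanza ∩ Teo: 09:55-10:50, 14:25-15:05.
The longest is 09:55-10:50 at 55 minutes.

55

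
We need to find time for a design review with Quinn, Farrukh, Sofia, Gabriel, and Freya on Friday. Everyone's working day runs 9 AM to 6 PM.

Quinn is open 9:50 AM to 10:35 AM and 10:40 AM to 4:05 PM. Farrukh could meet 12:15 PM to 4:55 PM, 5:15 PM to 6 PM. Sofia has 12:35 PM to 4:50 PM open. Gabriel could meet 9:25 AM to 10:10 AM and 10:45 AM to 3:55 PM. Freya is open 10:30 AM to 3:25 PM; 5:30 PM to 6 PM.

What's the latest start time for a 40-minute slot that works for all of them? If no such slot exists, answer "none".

Quinn ∩ Farrukh: 12:15-16:05.
Quinn ∩ Farrukh ∩ Sofia: 12:35-16:05.
Quinn ∩ Farrukh ∩ Sofia ∩ Gabriel: 12:35-15:55.
Quinn ∩ Farrukh ∩ Sofia ∩ Gabriel ∩ Freya: 12:35-15:25.
The last common window of at least 40 minutes is 12:35-15:25; a 40-minute meeting can start as late as 14:45 and still end by 15:25.

14:45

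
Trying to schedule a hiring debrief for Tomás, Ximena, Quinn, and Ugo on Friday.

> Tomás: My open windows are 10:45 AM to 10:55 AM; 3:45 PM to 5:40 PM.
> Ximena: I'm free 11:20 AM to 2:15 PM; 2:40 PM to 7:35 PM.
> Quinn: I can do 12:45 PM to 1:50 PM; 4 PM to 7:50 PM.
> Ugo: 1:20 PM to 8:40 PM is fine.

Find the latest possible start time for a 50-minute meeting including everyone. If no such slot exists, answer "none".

16:50

Tomás ∩ Ximena: 15:45-17:40.
Tomás ∩ Ximena ∩ Quinn: 16:00-17:40.
Tomás ∩ Ximena ∩ Quinn ∩ Ugo: 16:00-17:40.
So the common availability across everyone is 16:00-17:40.
The last common window of at least 50 minutes is 16:00-17:40; a 50-minute meeting can start as late as 16:50 and still end by 17:40.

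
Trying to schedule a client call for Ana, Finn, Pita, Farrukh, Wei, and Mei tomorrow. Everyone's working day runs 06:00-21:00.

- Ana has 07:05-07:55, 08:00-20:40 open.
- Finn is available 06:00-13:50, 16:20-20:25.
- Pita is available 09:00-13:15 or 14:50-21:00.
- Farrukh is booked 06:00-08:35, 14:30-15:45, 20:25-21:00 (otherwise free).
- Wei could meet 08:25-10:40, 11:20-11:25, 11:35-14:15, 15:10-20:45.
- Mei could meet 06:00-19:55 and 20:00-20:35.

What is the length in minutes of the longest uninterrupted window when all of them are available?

Ana free: 07:05-07:55, 08:00-20:40.
Finn free: 06:00-13:50, 16:20-20:25.
Pita free: 09:00-13:15, 14:50-21:00.
Farrukh free: 08:35-14:30, 15:45-20:25 (invert busy blocks within the working day).
Wei free: 08:25-10:40, 11:20-11:25, 11:35-14:15, 15:10-20:45.
Mei free: 06:00-19:55, 20:00-20:35.
Ana ∩ Finn: 07:05-07:55, 08:00-13:50, 16:20-20:25.
Ana ∩ Finn ∩ Pita: 09:00-13:15, 16:20-20:25.
Ana ∩ Finn ∩ Pita ∩ Farrukh: 09:00-13:15, 16:20-20:25.
Ana ∩ Finn ∩ Pita ∩ Farrukh ∩ Wei: 09:00-10:40, 11:20-11:25, 11:35-13:15, 16:20-20:25.
Ana ∩ Finn ∩ Pita ∩ Farrukh ∩ Wei ∩ Mei: 09:00-10:40, 11:20-11:25, 11:35-13:15, 16:20-19:55, 20:00-20:25.
The longest is 16:20-19:55 at 215 minutes.

215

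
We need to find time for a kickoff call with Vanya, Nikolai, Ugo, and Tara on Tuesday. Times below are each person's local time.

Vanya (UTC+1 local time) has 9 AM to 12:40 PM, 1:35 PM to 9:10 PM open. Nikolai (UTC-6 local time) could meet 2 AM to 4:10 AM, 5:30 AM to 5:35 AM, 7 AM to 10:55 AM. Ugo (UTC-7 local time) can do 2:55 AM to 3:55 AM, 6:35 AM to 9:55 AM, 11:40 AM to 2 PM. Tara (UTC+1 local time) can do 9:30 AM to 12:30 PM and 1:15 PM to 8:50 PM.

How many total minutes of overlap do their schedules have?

Vanya in UTC: 08:00-11:40, 12:35-20:10 (subtract 1h to convert from UTC+1).
Nikolai in UTC: 08:00-10:10, 11:30-11:35, 13:00-16:55 (add 6h to convert from UTC-6).
Ugo in UTC: 09:55-10:55, 13:35-16:55, 18:40-21:00 (add 7h to convert from UTC-7).
Tara in UTC: 08:30-11:30, 12:15-19:50 (subtract 1h to convert from UTC+1).
Vanya ∩ Nikolai: 08:00-10:10, 11:30-11:35, 13:00-16:55.
Vanya ∩ Nikolai ∩ Ugo: 09:55-10:10, 13:35-16:55.
Vanya ∩ Nikolai ∩ Ugo ∩ Tara: 09:55-10:10, 13:35-16:55.
Summing the common windows: 15 + 200 = 215 minutes.

215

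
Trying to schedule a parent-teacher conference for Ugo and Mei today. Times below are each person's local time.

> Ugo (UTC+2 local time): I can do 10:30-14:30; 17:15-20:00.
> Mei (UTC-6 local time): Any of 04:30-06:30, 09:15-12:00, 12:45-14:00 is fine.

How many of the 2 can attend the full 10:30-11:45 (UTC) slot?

Ugo in UTC: 08:30-12:30, 15:15-18:00 (subtract 2h to convert from UTC+2).
Mei in UTC: 10:30-12:30, 15:15-18:00, 18:45-20:00 (add 6h to convert from UTC-6).
Ugo and Mei can make the full 10:30-11:45 slot — that's 2.

2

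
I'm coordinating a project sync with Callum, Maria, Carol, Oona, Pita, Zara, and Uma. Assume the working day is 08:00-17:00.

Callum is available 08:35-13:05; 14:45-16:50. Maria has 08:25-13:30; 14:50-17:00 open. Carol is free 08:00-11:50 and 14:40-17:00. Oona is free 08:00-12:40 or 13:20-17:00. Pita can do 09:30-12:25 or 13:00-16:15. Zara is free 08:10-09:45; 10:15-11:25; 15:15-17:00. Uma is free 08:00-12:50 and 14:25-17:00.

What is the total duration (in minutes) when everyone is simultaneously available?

145

Callum ∩ Maria: 08:35-13:05, 14:50-16:50.
Callum ∩ Maria ∩ Carol: 08:35-11:50, 14:50-16:50.
Callum ∩ Maria ∩ Carol ∩ Oona: 08:35-11:50, 14:50-16:50.
Callum ∩ Maria ∩ Carol ∩ Oona ∩ Pita: 09:30-11:50, 14:50-16:15.
Callum ∩ Maria ∩ Carol ∩ Oona ∩ Pita ∩ Zara: 09:30-09:45, 10:15-11:25, 15:15-16:15.
Callum ∩ Maria ∩ Carol ∩ Oona ∩ Pita ∩ Zara ∩ Uma: 09:30-09:45, 10:15-11:25, 15:15-16:15.
Summing the common windows: 15 + 70 + 60 = 145 minutes.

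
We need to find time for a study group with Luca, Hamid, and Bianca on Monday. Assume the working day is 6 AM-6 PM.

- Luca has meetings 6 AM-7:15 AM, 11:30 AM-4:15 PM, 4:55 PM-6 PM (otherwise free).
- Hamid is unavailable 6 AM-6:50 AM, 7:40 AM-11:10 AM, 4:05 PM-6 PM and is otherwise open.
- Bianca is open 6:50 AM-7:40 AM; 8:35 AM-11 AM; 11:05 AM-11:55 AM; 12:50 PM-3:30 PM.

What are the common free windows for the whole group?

Luca free: 07:15-11:30, 16:15-16:55 (invert busy blocks within the working day).
Hamid free: 06:50-07:40, 11:10-16:05 (invert busy blocks within the working day).
Bianca free: 06:50-07:40, 08:35-11:00, 11:05-11:55, 12:50-15:30.
Luca ∩ Hamid: 07:15-07:40, 11:10-11:30.
Luca ∩ Hamid ∩ Bianca: 07:15-07:40, 11:10-11:30.

07:15-07:40, 11:10-11:30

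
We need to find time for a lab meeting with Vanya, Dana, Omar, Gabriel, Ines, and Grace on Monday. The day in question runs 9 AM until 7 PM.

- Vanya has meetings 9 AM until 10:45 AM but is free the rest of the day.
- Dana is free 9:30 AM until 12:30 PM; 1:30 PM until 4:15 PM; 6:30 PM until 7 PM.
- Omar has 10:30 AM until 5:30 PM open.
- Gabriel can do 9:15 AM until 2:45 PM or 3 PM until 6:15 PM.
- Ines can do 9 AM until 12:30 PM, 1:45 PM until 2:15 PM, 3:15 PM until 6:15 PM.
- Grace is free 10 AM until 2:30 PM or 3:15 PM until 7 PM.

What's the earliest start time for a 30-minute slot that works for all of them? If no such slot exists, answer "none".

Vanya free: 10:45-19:00 (invert busy blocks within the working day).
Dana free: 09:30-12:30, 13:30-16:15, 18:30-19:00.
Omar free: 10:30-17:30.
Gabriel free: 09:15-14:45, 15:00-18:15.
Ines free: 09:00-12:30, 13:45-14:15, 15:15-18:15.
Grace free: 10:00-14:30, 15:15-19:00.
Vanya ∩ Dana: 10:45-12:30, 13:30-16:15, 18:30-19:00.
Vanya ∩ Dana ∩ Omar: 10:45-12:30, 13:30-16:15.
Vanya ∩ Dana ∩ Omar ∩ Gabriel: 10:45-12:30, 13:30-14:45, 15:00-16:15.
Vanya ∩ Dana ∩ Omar ∩ Gabriel ∩ Ines: 10:45-12:30, 13:45-14:15, 15:15-16:15.
Vanya ∩ Dana ∩ Omar ∩ Gabriel ∩ Ines ∩ Grace: 10:45-12:30, 13:45-14:15, 15:15-16:15.
The first common window of at least 30 minutes is 10:45-12:30, so the earliest start is 10:45.

10:45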